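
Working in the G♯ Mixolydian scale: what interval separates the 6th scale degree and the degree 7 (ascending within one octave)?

minor second

Spelling the G♯ Mixolydian scale: G♯ A♯ B♯ C♯ D♯ E♯ F♯.
The 6th scale degree is E♯ and the degree 7 is F♯.
2 letter names make it a second; at 1 semitone (a half step narrower than major) the quality is minor.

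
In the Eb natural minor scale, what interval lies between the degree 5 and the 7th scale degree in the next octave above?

minor tenth

The scale runs Eb F Gb Ab Bb Cb Db.
Degree 5 = Bb; degree 7 (up an octave) = Db.
From Bb to Db: 15 semitones over a tenth = minor.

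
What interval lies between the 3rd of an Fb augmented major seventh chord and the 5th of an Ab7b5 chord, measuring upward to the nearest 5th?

diminished fifth

The 3rd of Fb augmented major seventh is Ab; the 5th of Ab7b5 is Ebb.
From Ab to Ebb: 6 semitones over a fifth = diminished.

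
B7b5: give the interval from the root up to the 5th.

B7b5: B, D#, F, A.
Root = B; 5th = F.
5 letter names make it a fifth; at 6 semitones (a half step narrower than perfect) the quality is diminished.

diminished fifth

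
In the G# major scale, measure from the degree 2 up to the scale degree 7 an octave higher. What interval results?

The scale runs G# A# B# C# D# E# F##.
The degree 2 is A# and the degree 7 (up an octave) is F##.
From A# to F## is 21 semitones, exactly the major thirteenth.

M13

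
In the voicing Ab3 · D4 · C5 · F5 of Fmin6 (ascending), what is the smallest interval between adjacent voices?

P4

Adjacent intervals: Ab3→D4 = augmented fourth; D4→C5 = minor seventh; C5→F5 = perfect fourth.
The smallest is C5 to F5, a perfect fourth (5 semitones).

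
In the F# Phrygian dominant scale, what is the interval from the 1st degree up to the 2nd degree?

The scale runs F# G A# B C# D E.
That puts F# below G.
F# up to G is 1 semitone, a half step narrower than a major second, so the interval is minor.

minor second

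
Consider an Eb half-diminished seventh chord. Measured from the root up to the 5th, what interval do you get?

diminished 5th

Ebø is spelled Eb-Gb-Bbb-Db.
The root is Eb and the 5th is Bbb.
Eb up to Bbb is 6 semitones, a half step narrower than a perfect fifth, so the interval is diminished.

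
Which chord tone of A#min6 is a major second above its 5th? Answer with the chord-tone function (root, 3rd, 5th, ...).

6th

Spelling the chord: A# C# E# F##.
The 5th is E#. A major second above E# is F##.
F## is the chord's 6th.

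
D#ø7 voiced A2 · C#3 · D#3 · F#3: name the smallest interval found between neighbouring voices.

Adjacent intervals: A2→C#3 = major third; C#3→D#3 = major second; D#3→F#3 = minor third.
The smallest is C#3 to D#3, a major second (2 semitones).

major second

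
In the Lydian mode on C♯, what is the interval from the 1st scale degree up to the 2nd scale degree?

Spelling the Lydian mode on C♯: C♯ D♯ E♯ F𝄪 G♯ A♯ B♯.
That puts C♯ below D♯.
C♯ up to D♯ spans 2 letter names and 2 semitones — a major second.

major second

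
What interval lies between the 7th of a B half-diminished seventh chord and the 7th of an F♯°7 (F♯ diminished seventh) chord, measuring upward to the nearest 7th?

diminished fifth

The 7th of B half-diminished seventh is A; the 7th of F♯°7 (F♯ diminished seventh) is E♭.
A up to E♭ is 6 semitones, a half step narrower than a perfect fifth, so the interval is diminished.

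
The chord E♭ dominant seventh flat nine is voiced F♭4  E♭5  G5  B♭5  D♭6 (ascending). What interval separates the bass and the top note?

major thirteenth

The outer voices are F♭4 and D♭6.
Counting 13 letters and 21 half steps from F♭ gives a major thirteenth.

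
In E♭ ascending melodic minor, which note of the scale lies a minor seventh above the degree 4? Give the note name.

The scale is E♭ F G♭ A♭ B♭ C D.
The degree 4 is A♭; a minor seventh above that is G♭ — scale degree 3.

Gb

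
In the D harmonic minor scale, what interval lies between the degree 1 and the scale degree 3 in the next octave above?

Spelling the D harmonic minor scale: D E F G A Bb C#.
Degree 1 = D; degree 3 (up an octave) = F.
D up to F is 15 semitones, a half step narrower than a major tenth, so the interval is minor.

minor tenth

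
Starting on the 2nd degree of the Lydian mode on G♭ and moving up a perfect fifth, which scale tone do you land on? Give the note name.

Eb

The scale is G♭ A♭ B♭ C D♭ E♭ F.
The 2nd degree is A♭; a perfect fifth above that is E♭ — scale degree 6.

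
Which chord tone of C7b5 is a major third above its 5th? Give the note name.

Bb

C7b5 (C dominant seventh flat five) is spelled C E Gb Bb.
The 5th is Gb. A major third above Gb is Bb.
Bb is the chord's 7th.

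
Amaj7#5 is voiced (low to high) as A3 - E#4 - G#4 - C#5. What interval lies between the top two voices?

P4

Those voices are G#4 and C#5.
From G# to C# is 5 semitones, exactly the perfect fourth.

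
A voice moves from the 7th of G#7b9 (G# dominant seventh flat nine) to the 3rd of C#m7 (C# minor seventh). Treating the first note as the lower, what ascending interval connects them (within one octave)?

G#7b9 (G# dominant seventh flat nine) has F# as its 7th, and C#m7 (C# minor seventh) has E as its 3rd.
From F# to E: 10 semitones over a seventh = minor.

minor seventh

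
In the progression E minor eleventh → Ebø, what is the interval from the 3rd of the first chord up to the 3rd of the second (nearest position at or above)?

diminished 8th

E minor eleventh has G as its 3rd, and Ebø has Gb as its 3rd.
8 letter names make it an octave; at 11 semitones (a half step narrower than perfect) the quality is diminished.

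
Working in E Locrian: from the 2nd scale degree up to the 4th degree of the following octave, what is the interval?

major tenth

E locrian: E F G A Bb C D.
2nd scale degree = F; 4th scale degree (up an octave) = A.
From F to A is 16 semitones, exactly the major tenth.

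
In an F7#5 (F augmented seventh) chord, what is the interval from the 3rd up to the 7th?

F+7: F, A, C#, Eb.
So we need the interval from A up to Eb.
A up to Eb is 6 semitones, a half step narrower than a perfect fifth, so the interval is diminished.

diminished fifth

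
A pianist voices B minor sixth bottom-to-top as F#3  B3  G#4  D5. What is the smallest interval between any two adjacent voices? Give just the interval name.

P4

Adjacent intervals: F#3→B3 = perfect fourth; B3→G#4 = major sixth; G#4→D5 = diminished fifth.
The smallest is F#3 to B3, a perfect fourth (5 semitones).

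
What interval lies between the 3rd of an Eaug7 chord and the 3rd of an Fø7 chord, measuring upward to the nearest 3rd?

The 3rd of Eaug7 is G#; the 3rd of Fø7 is Ab.
G# up to Ab is 0 semitones, a whole step narrower than a major second, so the interval is diminished.

diminished second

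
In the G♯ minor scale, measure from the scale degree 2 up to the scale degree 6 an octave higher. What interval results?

Spelling the G♯ minor scale: G♯ A♯ B C♯ D♯ E F♯.
That puts A♯ below E.
From A♯ to E: 18 semitones over a twelfth = diminished.

diminished twelfth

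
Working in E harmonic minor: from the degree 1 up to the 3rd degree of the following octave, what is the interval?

minor tenth

The scale runs E F# G A B C D#.
Degree 1 = E; scale degree 3 (up an octave) = G.
E up to G is 15 semitones, a half step narrower than a major tenth, so the interval is minor.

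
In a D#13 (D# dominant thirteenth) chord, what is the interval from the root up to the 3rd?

D#13: D#–F##–A#–C#–E#–B#.
That puts D# below F##.
From D# to F## is 4 semitones, exactly the major third.

major 3rd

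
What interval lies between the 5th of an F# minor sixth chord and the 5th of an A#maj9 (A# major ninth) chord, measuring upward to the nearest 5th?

F# minor sixth has C# as its 5th, and A#maj9 (A# major ninth) has E# as its 5th.
Counting 3 letters and 4 half steps from C# gives a major third.

major third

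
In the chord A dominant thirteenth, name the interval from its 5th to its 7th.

Spelling the chord: A C# E G B F#.
The 5th is E and the 7th is G.
From E to G: 3 semitones over a third = minor.

minor third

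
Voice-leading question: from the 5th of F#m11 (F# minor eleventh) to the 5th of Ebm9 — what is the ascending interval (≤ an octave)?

F#m11 (F# minor eleventh) has C# as its 5th, and Ebm9 has Bb as its 5th.
7 letter names make it a seventh; at 9 semitones (a whole step narrower than major) the quality is diminished.

diminished seventh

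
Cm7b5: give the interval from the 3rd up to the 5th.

Cø (C half-diminished seventh) is spelled C E♭ G♭ B♭.
3rd = E♭; 5th = G♭.
From E♭ to G♭: 3 semitones over a third = minor.

minor third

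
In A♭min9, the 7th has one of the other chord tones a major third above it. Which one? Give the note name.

Bb

The chord tones of A♭min9 are A♭–C♭–E♭–G♭–B♭.
The 7th is G♭. A major third above G♭ is B♭.
B♭ is the chord's 9th.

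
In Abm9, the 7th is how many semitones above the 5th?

3

Spelling the chord: Ab Cb Eb Gb Bb.
Eb to Gb is a minor third: 3 semitones.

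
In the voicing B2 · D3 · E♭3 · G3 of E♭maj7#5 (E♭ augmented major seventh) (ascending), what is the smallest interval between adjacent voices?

Adjacent intervals: B2→D3 = minor third; D3→E♭3 = minor second; E♭3→G3 = major third.
The smallest is D3 to E♭3, a minor second (1 semitone).

minor 2nd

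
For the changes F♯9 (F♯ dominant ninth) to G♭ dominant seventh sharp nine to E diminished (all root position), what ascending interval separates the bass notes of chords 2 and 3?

The roots are G♭ and E.
6 letter names make it a sixth; at 10 semitones (a half step wider than major) the quality is augmented.

augmented 6th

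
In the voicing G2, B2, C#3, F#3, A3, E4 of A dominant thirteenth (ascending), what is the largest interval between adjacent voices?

Adjacent intervals: G2→B2 = major third; B2→C#3 = major second; C#3→F#3 = perfect fourth; F#3→A3 = minor third; A3→E4 = perfect fifth.
The largest is A3 to E4, a perfect fifth (7 semitones).

P5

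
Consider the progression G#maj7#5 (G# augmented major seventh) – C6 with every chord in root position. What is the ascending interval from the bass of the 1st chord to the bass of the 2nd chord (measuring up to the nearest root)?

diminished 4th

The roots are G# and C.
G# up to C is 4 semitones, a half step narrower than a perfect fourth, so the interval is diminished.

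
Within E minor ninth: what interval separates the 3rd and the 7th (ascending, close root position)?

perfect 5th

The chord tones of Emin9 (E minor ninth) are E, G, B, D, F♯.
That puts G below D.
From G to D is 7 semitones, exactly the perfect fifth.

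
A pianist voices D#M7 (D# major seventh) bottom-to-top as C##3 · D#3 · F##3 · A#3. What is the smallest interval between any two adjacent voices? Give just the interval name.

minor second

Adjacent intervals: C##3→D#3 = minor second; D#3→F##3 = major third; F##3→A#3 = minor third.
The smallest is C##3 to D#3, a minor second (1 semitone).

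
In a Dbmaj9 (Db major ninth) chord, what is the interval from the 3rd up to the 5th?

Spelling the chord: Db-F-Ab-C-Eb.
That puts F below Ab.
F up to Ab is 3 semitones, a half step narrower than a major third, so the interval is minor.

m3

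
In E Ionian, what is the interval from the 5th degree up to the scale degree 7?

The scale runs E F♯ G♯ A B C♯ D♯.
That puts B below D♯.
From B to D♯ is 4 semitones, exactly the major third.

M3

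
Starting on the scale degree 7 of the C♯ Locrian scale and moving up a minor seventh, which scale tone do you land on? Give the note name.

The scale is C♯ D E F♯ G A B.
The scale degree 7 is B; a minor seventh above that is A — scale degree 6.

A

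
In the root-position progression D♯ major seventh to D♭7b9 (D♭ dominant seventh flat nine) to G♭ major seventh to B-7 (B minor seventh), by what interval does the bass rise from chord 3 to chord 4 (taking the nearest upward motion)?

augmented third

The roots are G♭ and B.
From G♭ to B: 5 semitones over a third = augmented.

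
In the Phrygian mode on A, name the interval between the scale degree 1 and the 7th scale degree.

minor seventh

The scale runs A Bb C D E F G.
That puts A below G.
From A to G: 10 semitones over a seventh = minor.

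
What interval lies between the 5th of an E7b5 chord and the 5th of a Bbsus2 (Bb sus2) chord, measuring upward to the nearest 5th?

perfect 5th

The 5th of E7b5 is Bb; the 5th of Bbsus2 (Bb sus2) is F.
Bb up to F spans 5 letter names and 7 semitones — a perfect fifth.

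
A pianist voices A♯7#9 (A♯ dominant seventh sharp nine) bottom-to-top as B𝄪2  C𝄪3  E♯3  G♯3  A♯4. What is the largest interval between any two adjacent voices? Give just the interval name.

Adjacent intervals: B𝄪2→C𝄪3 = minor second; C𝄪3→E♯3 = minor third; E♯3→G♯3 = minor third; G♯3→A♯4 = major ninth.
The largest is G♯3 to A♯4, a major ninth (14 semitones).

major ninth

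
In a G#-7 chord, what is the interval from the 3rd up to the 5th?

The chord tones of G#m7 (G# minor seventh) are G# B D# F#.
So we need the interval from B up to D#.
From B to D# is 4 semitones, exactly the major third.

major third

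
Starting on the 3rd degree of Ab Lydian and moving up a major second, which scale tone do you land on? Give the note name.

D

The scale is Ab Bb C D Eb F G.
The 3rd degree is C; a major second above that is D — scale degree 4.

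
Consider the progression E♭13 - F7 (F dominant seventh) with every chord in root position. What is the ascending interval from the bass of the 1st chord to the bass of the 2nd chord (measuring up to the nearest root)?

major 2nd

The roots are E♭ and F.
Counting 2 letters and 2 half steps from E♭ gives a major second.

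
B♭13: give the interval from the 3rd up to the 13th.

perfect eleventh

The chord tones of B♭13 (B♭ dominant thirteenth) are B♭ D F A♭ C G.
That puts D below G.
Counting 11 letters and 17 half steps from D gives a perfect eleventh.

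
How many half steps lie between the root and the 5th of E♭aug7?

8

E♭7#5 is spelled E♭ G B D♭.
E♭ to B is an augmented fifth: 8 semitones.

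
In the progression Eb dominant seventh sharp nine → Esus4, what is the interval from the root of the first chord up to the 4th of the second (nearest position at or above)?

augmented fourth

The root of Eb dominant seventh sharp nine is Eb; the 4th of Esus4 is A.
Eb up to A is 6 semitones, a half step wider than a perfect fourth, so the interval is augmented.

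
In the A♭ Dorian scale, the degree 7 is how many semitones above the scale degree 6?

The scale is A♭ B♭ C♭ D♭ E♭ F G♭.
F up to G♭ is a minor second — 1 semitone.

1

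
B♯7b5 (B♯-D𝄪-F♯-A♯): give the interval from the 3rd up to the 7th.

diminished fifth

That puts D𝄪 below A♯.
From D𝄪 to A♯: 6 semitones over a fifth = diminished.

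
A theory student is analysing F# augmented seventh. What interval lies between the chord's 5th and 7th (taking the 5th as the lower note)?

Spelling the chord: F# A# C## E.
5th = C##; 7th = E.
3 letter names make it a third; at 2 semitones (a whole step narrower than major) the quality is diminished.

d3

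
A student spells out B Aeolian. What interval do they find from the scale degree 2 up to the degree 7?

B natural minor: B C# D E F# G A.
That puts C# below A.
From C# to A: 8 semitones over a sixth = minor.

minor 6th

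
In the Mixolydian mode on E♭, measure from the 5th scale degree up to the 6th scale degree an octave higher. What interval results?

E♭ mixolydian: E♭ F G A♭ B♭ C D♭.
5th scale degree = B♭; scale degree 6 (up an octave) = C.
Counting 9 letters and 14 half steps from B♭ gives a major ninth.

major ninth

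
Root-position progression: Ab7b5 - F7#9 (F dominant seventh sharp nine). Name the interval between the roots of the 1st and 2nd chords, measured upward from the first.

major sixth

The roots are Ab and F.
From Ab to F is 9 semitones, exactly the major sixth.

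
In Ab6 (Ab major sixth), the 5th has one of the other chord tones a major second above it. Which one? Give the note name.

F

Spelling the chord: Ab, C, Eb, F.
The 5th is Eb. A major second above Eb is F.
F is the chord's 6th.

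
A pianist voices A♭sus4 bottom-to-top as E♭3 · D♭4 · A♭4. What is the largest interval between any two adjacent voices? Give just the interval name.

Adjacent intervals: E♭3→D♭4 = minor seventh; D♭4→A♭4 = perfect fifth.
The largest is E♭3 to D♭4, a minor seventh (10 semitones).

minor seventh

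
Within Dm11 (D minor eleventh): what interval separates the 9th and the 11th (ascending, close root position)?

minor third

D minor eleventh: D F A C E G.
The 9th is E and the 11th is G.
3 letter names make it a third; at 3 semitones (a half step narrower than major) the quality is minor.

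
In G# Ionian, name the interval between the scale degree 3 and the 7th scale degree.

P5

G# major: G# A# B# C# D# E# F##.
Scale degree 3 = B#; degree 7 = F##.
From B# to F## is 7 semitones, exactly the perfect fifth.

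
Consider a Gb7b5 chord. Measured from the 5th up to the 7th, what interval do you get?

The chord tones of Gb7b5 (Gb dominant seventh flat five) are Gb, Bb, Dbb, Fb.
So we need the interval from Dbb up to Fb.
Counting 3 letters and 4 half steps from Dbb gives a major third.

major third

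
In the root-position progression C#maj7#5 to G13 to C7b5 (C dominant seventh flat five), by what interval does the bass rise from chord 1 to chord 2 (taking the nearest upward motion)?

d5

The roots are C# and G.
5 letter names make it a fifth; at 6 semitones (a half step narrower than perfect) the quality is diminished.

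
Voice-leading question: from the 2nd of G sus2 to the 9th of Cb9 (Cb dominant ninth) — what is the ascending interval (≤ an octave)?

diminished fourth

The 2nd of G sus2 is A; the 9th of Cb9 (Cb dominant ninth) is Db.
4 letter names make it a fourth; at 4 semitones (a half step narrower than perfect) the quality is diminished.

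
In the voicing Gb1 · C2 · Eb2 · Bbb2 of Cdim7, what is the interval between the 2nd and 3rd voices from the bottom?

minor third

Those voices are C2 and Eb2.
3 letter names make it a third; at 3 semitones (a half step narrower than major) the quality is minor.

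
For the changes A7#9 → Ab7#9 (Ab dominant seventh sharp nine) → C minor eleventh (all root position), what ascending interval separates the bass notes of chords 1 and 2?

d8

The roots are A and Ab.
From A to Ab: 11 semitones over an octave = diminished.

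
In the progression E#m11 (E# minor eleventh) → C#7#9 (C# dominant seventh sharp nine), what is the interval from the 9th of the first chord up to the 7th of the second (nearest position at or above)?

The 9th of E#m11 (E# minor eleventh) is F##; the 7th of C#7#9 (C# dominant seventh sharp nine) is B.
4 letter names make it a fourth; at 4 semitones (a half step narrower than perfect) the quality is diminished.

diminished fourth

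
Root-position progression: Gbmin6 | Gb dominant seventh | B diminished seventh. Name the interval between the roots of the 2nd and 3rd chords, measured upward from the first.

The roots are Gb and B.
3 letter names make it a third; at 5 semitones (a half step wider than major) the quality is augmented.

augmented third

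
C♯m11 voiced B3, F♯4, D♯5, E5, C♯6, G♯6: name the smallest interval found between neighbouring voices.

minor second

Adjacent intervals: B3→F♯4 = perfect fifth; F♯4→D♯5 = major sixth; D♯5→E5 = minor second; E5→C♯6 = major sixth; C♯6→G♯6 = perfect fifth.
The smallest is D♯5 to E5, a minor second (1 semitone).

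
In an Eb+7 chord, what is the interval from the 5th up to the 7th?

Spelling the chord: Eb G B Db.
So we need the interval from B up to Db.
From B to Db: 2 semitones over a third = diminished.

diminished third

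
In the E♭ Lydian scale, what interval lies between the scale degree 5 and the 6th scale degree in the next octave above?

E♭ lydian: E♭ F G A B♭ C D.
Scale degree 5 = B♭; 6th scale degree (up an octave) = C.
Counting 9 letters and 14 half steps from B♭ gives a major ninth.

major ninth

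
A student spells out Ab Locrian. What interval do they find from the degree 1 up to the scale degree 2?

Spelling Ab Locrian: Ab Bbb Cb Db Ebb Fb Gb.
So we need the interval from Ab up to Bbb.
2 letter names make it a second; at 1 semitone (a half step narrower than major) the quality is minor.

minor 2nd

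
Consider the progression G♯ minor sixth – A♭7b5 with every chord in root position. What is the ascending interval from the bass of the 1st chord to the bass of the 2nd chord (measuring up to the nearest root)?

The roots are G♯ and A♭.
2 letter names make it a second; at 0 semitones (a whole step narrower than major) the quality is diminished.

diminished second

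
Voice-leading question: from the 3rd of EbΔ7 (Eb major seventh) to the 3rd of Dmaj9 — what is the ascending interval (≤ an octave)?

EbΔ7 (Eb major seventh) has G as its 3rd, and Dmaj9 has F# as its 3rd.
Counting 7 letters and 11 half steps from G gives a major seventh.

major seventh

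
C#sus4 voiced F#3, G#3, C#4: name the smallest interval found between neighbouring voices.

M2

Adjacent intervals: F#3→G#3 = major second; G#3→C#4 = perfect fourth.
The smallest is F#3 to G#3, a major second (2 semitones).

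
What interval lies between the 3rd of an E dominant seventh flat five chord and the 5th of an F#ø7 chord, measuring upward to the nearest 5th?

diminished fourth

The 3rd of E dominant seventh flat five is G#; the 5th of F#ø7 is C.
4 letter names make it a fourth; at 4 semitones (a half step narrower than perfect) the quality is diminished.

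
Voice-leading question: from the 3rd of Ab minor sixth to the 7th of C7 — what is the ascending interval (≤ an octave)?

major 7th

The 3rd of Ab minor sixth is Cb; the 7th of C7 is Bb.
From Cb to Bb is 11 semitones, exactly the major seventh.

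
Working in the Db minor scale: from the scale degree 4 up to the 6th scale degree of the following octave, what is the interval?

The scale runs Db Eb Fb Gb Ab Bbb Cb.
That puts Gb below Bbb.
Gb up to Bbb is 15 semitones, a half step narrower than a major tenth, so the interval is minor.

minor 10th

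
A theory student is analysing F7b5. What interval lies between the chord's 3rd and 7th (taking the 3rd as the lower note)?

diminished 5th

The chord tones of F dominant seventh flat five are F–A–Cb–Eb.
The 3rd is A and the 7th is Eb.
A up to Eb is 6 semitones, a half step narrower than a perfect fifth, so the interval is diminished.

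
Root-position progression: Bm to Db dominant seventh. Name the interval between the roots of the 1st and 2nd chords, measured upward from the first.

d3

The roots are B and Db.
B up to Db is 2 semitones, a whole step narrower than a major third, so the interval is diminished.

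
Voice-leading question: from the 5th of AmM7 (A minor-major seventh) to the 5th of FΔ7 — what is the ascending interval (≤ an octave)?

AmM7 (A minor-major seventh) has E as its 5th, and FΔ7 has C as its 5th.
6 letter names make it a sixth; at 8 semitones (a half step narrower than major) the quality is minor.

minor 6th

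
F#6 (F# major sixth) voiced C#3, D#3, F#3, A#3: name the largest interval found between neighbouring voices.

major third

Adjacent intervals: C#3→D#3 = major second; D#3→F#3 = minor third; F#3→A#3 = major third.
The largest is F#3 to A#3, a major third (4 semitones).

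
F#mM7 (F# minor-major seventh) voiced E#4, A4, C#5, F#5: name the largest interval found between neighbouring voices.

P4

Adjacent intervals: E#4→A4 = diminished fourth; A4→C#5 = major third; C#5→F#5 = perfect fourth.
The largest is C#5 to F#5, a perfect fourth (5 semitones).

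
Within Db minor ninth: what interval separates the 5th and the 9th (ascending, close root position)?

Spelling the chord: Db, Fb, Ab, Cb, Eb.
So we need the interval from Ab up to Eb.
Counting 5 letters and 7 half steps from Ab gives a perfect fifth.

perfect fifth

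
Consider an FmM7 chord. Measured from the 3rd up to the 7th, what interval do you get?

FmM7 is spelled F-Ab-C-E.
So we need the interval from Ab up to E.
From Ab to E: 8 semitones over a fifth = augmented.

A5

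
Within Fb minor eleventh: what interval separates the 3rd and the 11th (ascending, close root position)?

Fbm11 (Fb minor eleventh) is spelled Fb, Abb, Cb, Ebb, Gb, Bbb.
3rd = Abb; 11th = Bbb.
Counting 9 letters and 14 half steps from Abb gives a major ninth.

M9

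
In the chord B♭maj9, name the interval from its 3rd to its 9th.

minor seventh

B♭maj9 (B♭ major ninth): B♭ D F A C.
3rd = D; 9th = C.
D up to C is 10 semitones, a half step narrower than a major seventh, so the interval is minor.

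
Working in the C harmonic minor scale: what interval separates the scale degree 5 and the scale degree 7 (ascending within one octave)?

C harmonic minor: C D Eb F G Ab B.
That puts G below B.
From G to B is 4 semitones, exactly the major third.

major third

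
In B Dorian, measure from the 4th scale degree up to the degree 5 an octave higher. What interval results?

M9

Spelling B Dorian: B C# D E F# G# A.
That puts E below F#.
Counting 9 letters and 14 half steps from E gives a major ninth.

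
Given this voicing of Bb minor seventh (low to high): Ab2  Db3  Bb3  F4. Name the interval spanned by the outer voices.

The outer voices are Ab2 and F4.
Ab up to F spans 13 letter names and 21 semitones — a major thirteenth.

major thirteenth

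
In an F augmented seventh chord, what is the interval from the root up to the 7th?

F7#5: F, A, C#, Eb.
That puts F below Eb.
F up to Eb is 10 semitones, a half step narrower than a major seventh, so the interval is minor.

m7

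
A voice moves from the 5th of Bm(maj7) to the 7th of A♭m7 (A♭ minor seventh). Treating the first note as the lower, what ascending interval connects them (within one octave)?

Bm(maj7) has F♯ as its 5th, and A♭m7 (A♭ minor seventh) has G♭ as its 7th.
2 letter names make it a second; at 0 semitones (a whole step narrower than major) the quality is diminished.

diminished second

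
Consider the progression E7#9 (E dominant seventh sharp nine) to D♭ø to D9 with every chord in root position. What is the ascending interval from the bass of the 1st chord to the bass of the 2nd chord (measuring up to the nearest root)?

d7

The roots are E and D♭.
E up to D♭ is 9 semitones, a whole step narrower than a major seventh, so the interval is diminished.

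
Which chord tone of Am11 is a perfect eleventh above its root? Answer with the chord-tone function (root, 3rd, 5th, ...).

11th

A minor eleventh is spelled A-C-E-G-B-D.
The root is A. A perfect eleventh above A is D.
D is the chord's 11th.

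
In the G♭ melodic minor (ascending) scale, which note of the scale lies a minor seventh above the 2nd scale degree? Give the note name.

The scale is G♭ A♭ B𝄫 C♭ D♭ E♭ F.
The 2nd scale degree is A♭; a minor seventh above that is G♭ — scale degree 1.

Gb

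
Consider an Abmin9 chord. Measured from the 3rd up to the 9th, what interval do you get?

Spelling the chord: Ab-Cb-Eb-Gb-Bb.
3rd = Cb; 9th = Bb.
Counting 7 letters and 11 half steps from Cb gives a major seventh.

major seventh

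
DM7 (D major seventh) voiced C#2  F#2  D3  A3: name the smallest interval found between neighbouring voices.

Adjacent intervals: C#2→F#2 = perfect fourth; F#2→D3 = minor sixth; D3→A3 = perfect fifth.
The smallest is C#2 to F#2, a perfect fourth (5 semitones).

perfect fourth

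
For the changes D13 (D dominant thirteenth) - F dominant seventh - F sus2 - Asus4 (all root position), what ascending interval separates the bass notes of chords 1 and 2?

m3

The roots are D and F.
D up to F is 3 semitones, a half step narrower than a major third, so the interval is minor.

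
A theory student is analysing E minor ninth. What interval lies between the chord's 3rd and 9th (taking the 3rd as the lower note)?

E minor ninth is spelled E, G, B, D, F#.
3rd = G; 9th = F#.
Counting 7 letters and 11 half steps from G gives a major seventh.

major seventh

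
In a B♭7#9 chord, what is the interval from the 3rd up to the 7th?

diminished fifth

B♭ dominant seventh sharp nine: B♭–D–F–A♭–C♯.
3rd = D; 7th = A♭.
From D to A♭: 6 semitones over a fifth = diminished.
That tritone between 3rd and 7th is what gives the dominant seventh its pull toward resolution.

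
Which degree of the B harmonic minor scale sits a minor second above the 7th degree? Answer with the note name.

B

The scale is B C# D E F# G A#.
The 7th degree is A#; a minor second above that is B — scale degree 1.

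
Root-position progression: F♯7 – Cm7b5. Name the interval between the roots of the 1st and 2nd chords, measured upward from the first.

diminished 5th

The roots are F♯ and C.
5 letter names make it a fifth; at 6 semitones (a half step narrower than perfect) the quality is diminished.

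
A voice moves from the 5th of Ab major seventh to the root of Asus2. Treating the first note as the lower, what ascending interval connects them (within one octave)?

Ab major seventh has Eb as its 5th, and Asus2 has A as its root.
Eb up to A is 6 semitones, a half step wider than a perfect fourth, so the interval is augmented.

A4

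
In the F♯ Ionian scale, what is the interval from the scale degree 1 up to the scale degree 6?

Spelling the F♯ Ionian scale: F♯ G♯ A♯ B C♯ D♯ E♯.
That puts F♯ below D♯.
From F♯ to D♯ is 9 semitones, exactly the major sixth.

major sixth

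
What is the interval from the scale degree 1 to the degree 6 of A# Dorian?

major 6th

The scale runs A# B# C# D# E# F## G#.
That puts A# below F##.
Counting 6 letters and 9 half steps from A# gives a major sixth.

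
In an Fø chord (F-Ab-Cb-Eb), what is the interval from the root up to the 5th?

diminished 5th

That puts F below Cb.
From F to Cb: 6 semitones over a fifth = diminished.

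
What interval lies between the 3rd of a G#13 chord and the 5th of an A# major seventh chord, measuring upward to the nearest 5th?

G#13 has B# as its 3rd, and A# major seventh has E# as its 5th.
B# up to E# spans 4 letter names and 5 semitones — a perfect fourth.

perfect fourth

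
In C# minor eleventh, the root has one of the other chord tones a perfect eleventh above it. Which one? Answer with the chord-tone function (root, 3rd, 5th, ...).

C# minor eleventh is spelled C#–E–G#–B–D#–F#.
The root is C#. A perfect eleventh above C# is F#.
F# is the chord's 11th.

11th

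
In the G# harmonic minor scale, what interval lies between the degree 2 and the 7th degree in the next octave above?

M13

G# harmonic minor: G# A# B C# D# E F##.
Degree 2 = A#; degree 7 (up an octave) = F##.
Counting 13 letters and 21 half steps from A# gives a major thirteenth.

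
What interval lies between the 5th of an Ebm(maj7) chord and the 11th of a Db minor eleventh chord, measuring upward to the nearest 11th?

minor sixth

Ebm(maj7) has Bb as its 5th, and Db minor eleventh has Gb as its 11th.
6 letter names make it a sixth; at 8 semitones (a half step narrower than major) the quality is minor.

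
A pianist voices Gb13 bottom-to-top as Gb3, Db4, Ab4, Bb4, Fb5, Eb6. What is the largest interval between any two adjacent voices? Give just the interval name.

major seventh

Adjacent intervals: Gb3→Db4 = perfect fifth; Db4→Ab4 = perfect fifth; Ab4→Bb4 = major second; Bb4→Fb5 = diminished fifth; Fb5→Eb6 = major seventh.
The largest is Fb5 to Eb6, a major seventh (11 semitones).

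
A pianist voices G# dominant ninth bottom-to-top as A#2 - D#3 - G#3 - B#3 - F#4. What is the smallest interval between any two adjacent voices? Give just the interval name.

major 3rd

Adjacent intervals: A#2→D#3 = perfect fourth; D#3→G#3 = perfect fourth; G#3→B#3 = major third; B#3→F#4 = diminished fifth.
The smallest is G#3 to B#3, a major third (4 semitones).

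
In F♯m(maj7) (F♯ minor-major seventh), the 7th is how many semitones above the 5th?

F♯mM7 (F♯ minor-major seventh) is spelled F♯-A-C♯-E♯.
C♯ to E♯ is a major third: 4 semitones.

4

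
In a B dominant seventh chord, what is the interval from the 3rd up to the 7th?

Spelling the chord: B D# F# A.
The 3rd is D# and the 7th is A.
D# up to A is 6 semitones, a half step narrower than a perfect fifth, so the interval is diminished.
That tritone between 3rd and 7th is what gives the dominant seventh its pull toward resolution.

d5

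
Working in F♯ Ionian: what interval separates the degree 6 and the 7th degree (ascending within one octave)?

Spelling F♯ Ionian: F♯ G♯ A♯ B C♯ D♯ E♯.
Degree 6 = D♯; degree 7 = E♯.
Counting 2 letters and 2 half steps from D♯ gives a major second.

M2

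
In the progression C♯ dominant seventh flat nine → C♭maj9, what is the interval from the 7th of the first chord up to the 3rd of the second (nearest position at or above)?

d4

C♯ dominant seventh flat nine has B as its 7th, and C♭maj9 has E♭ as its 3rd.
From B to E♭: 4 semitones over a fourth = diminished.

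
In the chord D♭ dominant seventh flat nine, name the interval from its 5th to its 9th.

diminished fifth

The chord tones of D♭7b9 are D♭–F–A♭–C♭–E𝄫.
So we need the interval from A♭ up to E𝄫.
From A♭ to E𝄫: 6 semitones over a fifth = diminished.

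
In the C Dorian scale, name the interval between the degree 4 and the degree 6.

major third

C dorian: C D E♭ F G A B♭.
Degree 4 = F; 6th degree = A.
From F to A is 4 semitones, exactly the major third.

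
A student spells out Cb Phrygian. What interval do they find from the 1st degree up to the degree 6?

Spelling Cb Phrygian: Cb Dbb Ebb Fb Gb Abb Bbb.
So we need the interval from Cb up to Abb.
From Cb to Abb: 8 semitones over a sixth = minor.

minor sixth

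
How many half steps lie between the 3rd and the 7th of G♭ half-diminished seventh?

7

The chord tones of G♭m7b5 (G♭ half-diminished seventh) are G♭-B𝄫-D𝄫-F♭.
B𝄫 to F♭ is a perfect fifth: 7 semitones.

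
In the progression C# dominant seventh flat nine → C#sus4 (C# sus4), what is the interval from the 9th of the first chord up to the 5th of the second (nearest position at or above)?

The 9th of C# dominant seventh flat nine is D; the 5th of C#sus4 (C# sus4) is G#.
D up to G# is 6 semitones, a half step wider than a perfect fourth, so the interval is augmented.

augmented fourth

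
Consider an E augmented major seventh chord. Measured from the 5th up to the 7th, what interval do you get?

minor third

Emaj7#5 (E augmented major seventh): E G# B# D#.
5th = B#; 7th = D#.
3 letter names make it a third; at 3 semitones (a half step narrower than major) the quality is minor.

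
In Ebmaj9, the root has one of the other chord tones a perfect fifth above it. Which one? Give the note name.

Bb

Ebmaj9 (Eb major ninth): Eb-G-Bb-D-F.
The root is Eb. A perfect fifth above Eb is Bb.
Bb is the chord's 5th.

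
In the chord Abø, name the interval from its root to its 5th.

Spelling the chord: Ab-Cb-Ebb-Gb.
That puts Ab below Ebb.
From Ab to Ebb: 6 semitones over a fifth = diminished.

diminished 5th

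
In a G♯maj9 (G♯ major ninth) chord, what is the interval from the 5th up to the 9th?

P5

The chord tones of G♯maj9 (G♯ major ninth) are G♯ B♯ D♯ F𝄪 A♯.
The 5th is D♯ and the 9th is A♯.
D♯ up to A♯ spans 5 letter names and 7 semitones — a perfect fifth.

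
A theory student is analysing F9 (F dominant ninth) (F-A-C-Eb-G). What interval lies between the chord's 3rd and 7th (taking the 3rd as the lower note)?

So we need the interval from A up to Eb.
From A to Eb: 6 semitones over a fifth = diminished.
That tritone between 3rd and 7th is what gives the dominant seventh its pull toward resolution.

diminished 5th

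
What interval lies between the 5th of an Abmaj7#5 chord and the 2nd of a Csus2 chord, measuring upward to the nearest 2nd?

Abmaj7#5 has E as its 5th, and Csus2 has D as its 2nd.
7 letter names make it a seventh; at 10 semitones (a half step narrower than major) the quality is minor.

minor seventh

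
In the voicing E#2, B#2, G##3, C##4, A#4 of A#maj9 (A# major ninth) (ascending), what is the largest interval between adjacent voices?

Adjacent intervals: E#2→B#2 = perfect fifth; B#2→G##3 = major sixth; G##3→C##4 = perfect fourth; C##4→A#4 = minor sixth.
The largest is B#2 to G##3, a major sixth (9 semitones).

M6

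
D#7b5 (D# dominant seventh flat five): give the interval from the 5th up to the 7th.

D#7b5 is spelled D#–F##–A–C#.
The 5th is A and the 7th is C#.
From A to C# is 4 semitones, exactly the major third.

major third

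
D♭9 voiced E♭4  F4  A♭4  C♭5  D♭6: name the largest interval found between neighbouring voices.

Adjacent intervals: E♭4→F4 = major second; F4→A♭4 = minor third; A♭4→C♭5 = minor third; C♭5→D♭6 = major ninth.
The largest is C♭5 to D♭6, a major ninth (14 semitones).

major ninth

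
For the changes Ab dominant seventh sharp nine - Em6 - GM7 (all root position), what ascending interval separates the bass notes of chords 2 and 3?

The roots are E and G.
From E to G: 3 semitones over a third = minor.

minor third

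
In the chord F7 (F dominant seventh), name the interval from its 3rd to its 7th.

d5

F dominant seventh: F-A-C-Eb.
That puts A below Eb.
From A to Eb: 6 semitones over a fifth = diminished.
This 3–7 tritone is the characteristic tension at the heart of the dominant sound.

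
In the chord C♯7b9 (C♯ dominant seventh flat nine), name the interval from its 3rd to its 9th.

The chord tones of C♯7b9 are C♯, E♯, G♯, B, D.
So we need the interval from E♯ up to D.
From E♯ to D: 9 semitones over a seventh = diminished.

diminished seventh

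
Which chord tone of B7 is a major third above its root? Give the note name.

D#

B7 is spelled B–D#–F#–A.
The root is B. A major third above B is D#.
D# is the chord's 3rd.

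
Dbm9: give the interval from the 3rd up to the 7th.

P5

Spelling the chord: Db–Fb–Ab–Cb–Eb.
That puts Fb below Cb.
Counting 5 letters and 7 half steps from Fb gives a perfect fifth.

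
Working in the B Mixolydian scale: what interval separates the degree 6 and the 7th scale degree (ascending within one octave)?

The scale runs B C# D# E F# G# A.
The degree 6 is G# and the 7th degree is A.
G# up to A is 1 semitone, a half step narrower than a major second, so the interval is minor.

minor 2nd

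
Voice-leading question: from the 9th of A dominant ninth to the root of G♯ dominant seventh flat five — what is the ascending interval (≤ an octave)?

A dominant ninth has B as its 9th, and G♯ dominant seventh flat five has G♯ as its root.
From B to G♯ is 9 semitones, exactly the major sixth.

major sixth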